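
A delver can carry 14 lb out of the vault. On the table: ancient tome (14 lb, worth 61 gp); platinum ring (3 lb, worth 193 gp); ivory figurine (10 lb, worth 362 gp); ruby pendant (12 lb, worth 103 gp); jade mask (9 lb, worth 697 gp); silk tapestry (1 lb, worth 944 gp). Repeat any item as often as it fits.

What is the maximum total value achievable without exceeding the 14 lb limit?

Taking 14×silk tapestry: 14 lb used, 13216 in value.

13216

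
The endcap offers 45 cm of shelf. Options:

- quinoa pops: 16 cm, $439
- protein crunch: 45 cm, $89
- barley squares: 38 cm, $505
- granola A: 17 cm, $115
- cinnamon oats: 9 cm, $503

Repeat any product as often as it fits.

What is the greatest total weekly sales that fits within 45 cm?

Density check — cinnamon oats 55.89, quinoa pops 27.44, barley squares 13.29 are the best per cm.
Taking 5×cinnamon oats: 45 cm used, 2515 in weekly sales.

2515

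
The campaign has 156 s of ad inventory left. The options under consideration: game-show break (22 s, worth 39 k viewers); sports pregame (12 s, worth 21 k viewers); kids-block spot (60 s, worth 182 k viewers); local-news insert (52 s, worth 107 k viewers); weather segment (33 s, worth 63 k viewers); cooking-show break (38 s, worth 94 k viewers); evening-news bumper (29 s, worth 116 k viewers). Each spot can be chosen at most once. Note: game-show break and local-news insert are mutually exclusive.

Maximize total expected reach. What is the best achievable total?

431

The ratio ordering already packs tightly: game-show break + kids-block spot + cooking-show break + evening-news bumper, 149 s, 431.
An exhaustive check of the 128 subsets confirms 431.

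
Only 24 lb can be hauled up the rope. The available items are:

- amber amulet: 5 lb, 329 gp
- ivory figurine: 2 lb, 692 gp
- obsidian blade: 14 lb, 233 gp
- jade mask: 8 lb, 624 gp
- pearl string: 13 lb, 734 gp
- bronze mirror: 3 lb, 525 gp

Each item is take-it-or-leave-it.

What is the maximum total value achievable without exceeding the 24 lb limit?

Taking the top-ratio items first gives amber amulet + ivory figurine + jade mask + bronze mirror for 2170 (18 lb).
The 8 lb tied up in jade mask is better spent on pearl string — total rises to 2280 (23 lb).
Next best is amber amulet + ivory figurine + jade mask + bronze mirror at 2170 (18 lb) — short by 110.

2280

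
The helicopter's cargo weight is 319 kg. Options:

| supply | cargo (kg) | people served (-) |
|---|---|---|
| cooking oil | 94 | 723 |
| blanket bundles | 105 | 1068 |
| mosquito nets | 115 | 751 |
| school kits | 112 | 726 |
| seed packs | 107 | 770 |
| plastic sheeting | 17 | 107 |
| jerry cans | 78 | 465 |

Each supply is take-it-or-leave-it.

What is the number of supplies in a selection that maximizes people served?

3

Best achievable people served is 2561.
cooking oil + blanket bundles + seed packs hits 2561 at 306 kg.
Every optimal selection uses 3 supplies.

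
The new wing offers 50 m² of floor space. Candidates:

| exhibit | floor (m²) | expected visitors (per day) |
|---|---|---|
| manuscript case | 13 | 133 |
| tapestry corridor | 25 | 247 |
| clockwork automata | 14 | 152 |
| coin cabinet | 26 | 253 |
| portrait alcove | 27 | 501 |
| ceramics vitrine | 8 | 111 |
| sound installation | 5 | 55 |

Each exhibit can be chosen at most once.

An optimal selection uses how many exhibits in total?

3

Optimal total is 764.
One optimal bundle: clockwork automata + portrait alcove + ceramics vitrine (49 m²).
Any selection reaching 764 contains exactly 3 exhibits.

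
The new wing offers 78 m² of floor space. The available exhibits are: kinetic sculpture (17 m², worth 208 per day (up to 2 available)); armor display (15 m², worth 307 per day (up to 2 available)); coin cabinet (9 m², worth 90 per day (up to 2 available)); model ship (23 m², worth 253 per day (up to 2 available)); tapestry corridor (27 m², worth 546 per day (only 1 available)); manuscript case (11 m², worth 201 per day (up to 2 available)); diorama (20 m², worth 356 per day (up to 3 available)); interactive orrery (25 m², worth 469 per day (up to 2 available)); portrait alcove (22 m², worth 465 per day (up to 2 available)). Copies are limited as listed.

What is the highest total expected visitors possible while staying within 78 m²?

1548

Ranking by ratio (expected visitors/m²): portrait alcove 21.14, armor display 20.47, tapestry corridor 20.22.
Greedy by ratio would take 2×armor display + 2×portrait alcove: 74 m² used, total 1544.
Dropping portrait alcove frees 22 m²; slotting in interactive orrery (25 m²) lifts the total to 1548 at 77 m².
That's the maximum — no swap from here does better than 1548.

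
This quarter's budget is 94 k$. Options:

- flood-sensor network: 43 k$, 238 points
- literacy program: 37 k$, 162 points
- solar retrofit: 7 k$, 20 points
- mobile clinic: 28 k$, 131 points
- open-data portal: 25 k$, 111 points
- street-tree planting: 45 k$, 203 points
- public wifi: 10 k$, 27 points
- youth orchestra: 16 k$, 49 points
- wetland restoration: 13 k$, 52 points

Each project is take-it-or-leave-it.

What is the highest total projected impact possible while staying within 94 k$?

Density check — flood-sensor network 5.53, mobile clinic 4.68, street-tree planting 4.51 are the best per k$.
Taking the top-ratio projects first gives flood-sensor network + solar retrofit + mobile clinic + wetland restoration for 441 (91 k$).
The 35 k$ tied up in solar retrofit and mobile clinic is better spent on literacy program — total rises to 452 (93 k$).
That's the maximum — no swap from here does better than 452.

452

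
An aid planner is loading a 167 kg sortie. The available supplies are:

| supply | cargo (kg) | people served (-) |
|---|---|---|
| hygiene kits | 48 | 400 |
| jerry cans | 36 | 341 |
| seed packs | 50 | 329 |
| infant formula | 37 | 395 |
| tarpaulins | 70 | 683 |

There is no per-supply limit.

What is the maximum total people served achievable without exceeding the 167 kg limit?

Greedy by ratio would take 4×infant formula: 148 kg used, total 1580.
The 37 kg tied up in infant formula is better spent on hygiene kits — total rises to 1585 (159 kg).
That's the maximum — no swap from here does better than 1585.

1585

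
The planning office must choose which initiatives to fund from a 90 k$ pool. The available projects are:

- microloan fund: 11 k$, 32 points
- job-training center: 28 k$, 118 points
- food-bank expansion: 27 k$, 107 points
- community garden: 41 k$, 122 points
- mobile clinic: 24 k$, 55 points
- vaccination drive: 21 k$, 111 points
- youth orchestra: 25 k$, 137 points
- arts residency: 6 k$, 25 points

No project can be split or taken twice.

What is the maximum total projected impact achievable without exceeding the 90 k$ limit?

A density-first pass picks job-training center + vaccination drive + youth orchestra + arts residency — 391 at 80 k$.
Dropping job-training center frees 28 k$; slotting in microloan fund + food-bank expansion (38 k$) lifts the total to 412 at 90 k$.
No other feasible combination exceeds 412.

412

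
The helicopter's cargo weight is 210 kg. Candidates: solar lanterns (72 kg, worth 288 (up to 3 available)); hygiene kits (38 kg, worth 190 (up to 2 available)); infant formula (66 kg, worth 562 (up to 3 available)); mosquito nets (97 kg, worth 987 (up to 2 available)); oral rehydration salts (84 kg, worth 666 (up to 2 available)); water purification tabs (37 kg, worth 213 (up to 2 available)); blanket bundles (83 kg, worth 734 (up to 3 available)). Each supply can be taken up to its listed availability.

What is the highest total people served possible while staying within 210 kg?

Best packing: 2×mosquito nets — 194 kg, 1974 total.

1974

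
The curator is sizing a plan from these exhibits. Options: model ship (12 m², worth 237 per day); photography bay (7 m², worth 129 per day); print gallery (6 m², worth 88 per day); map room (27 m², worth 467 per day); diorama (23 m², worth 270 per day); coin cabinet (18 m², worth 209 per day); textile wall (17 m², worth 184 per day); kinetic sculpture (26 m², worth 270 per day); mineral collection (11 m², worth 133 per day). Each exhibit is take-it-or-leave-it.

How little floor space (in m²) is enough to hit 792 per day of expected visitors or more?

Look for the lowest-floor combination reaching 792.
model ship + print gallery + map room: 792 expected visitors at 45 m².
No combination under 45 m² hits 792.

45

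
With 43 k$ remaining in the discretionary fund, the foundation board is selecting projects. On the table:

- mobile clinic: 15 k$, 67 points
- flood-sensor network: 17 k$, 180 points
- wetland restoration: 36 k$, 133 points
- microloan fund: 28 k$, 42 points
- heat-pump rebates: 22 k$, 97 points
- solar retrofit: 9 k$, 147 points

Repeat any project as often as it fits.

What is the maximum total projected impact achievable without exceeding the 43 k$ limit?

588

Taking 4×solar retrofit: 36 k$ used, 588 in projected impact.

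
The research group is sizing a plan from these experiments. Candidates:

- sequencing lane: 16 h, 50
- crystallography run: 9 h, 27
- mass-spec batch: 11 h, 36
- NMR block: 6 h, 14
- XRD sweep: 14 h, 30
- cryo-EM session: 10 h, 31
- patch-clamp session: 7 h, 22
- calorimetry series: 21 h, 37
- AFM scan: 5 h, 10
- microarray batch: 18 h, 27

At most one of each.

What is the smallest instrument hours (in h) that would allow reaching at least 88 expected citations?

Minimise h subject to total expected citations ≥ 88.
mass-spec batch + cryo-EM session + patch-clamp session reaches 89 using 28 h.
Any bundle with less than 28 h falls short of 88.

28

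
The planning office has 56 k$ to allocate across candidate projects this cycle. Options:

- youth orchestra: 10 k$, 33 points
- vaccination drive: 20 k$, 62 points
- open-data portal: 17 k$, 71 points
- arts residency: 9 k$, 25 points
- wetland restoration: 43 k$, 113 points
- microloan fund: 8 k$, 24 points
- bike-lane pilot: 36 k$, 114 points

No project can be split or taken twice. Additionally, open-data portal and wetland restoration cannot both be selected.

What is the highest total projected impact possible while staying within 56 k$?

191

Greedy by ratio would take youth orchestra + vaccination drive + open-data portal + microloan fund: 55 k$ used, total 190.
Replace microloan fund with arts residency: the trade gains 1 net, giving 191 at 56 k$.
No other feasible combination exceeds 191.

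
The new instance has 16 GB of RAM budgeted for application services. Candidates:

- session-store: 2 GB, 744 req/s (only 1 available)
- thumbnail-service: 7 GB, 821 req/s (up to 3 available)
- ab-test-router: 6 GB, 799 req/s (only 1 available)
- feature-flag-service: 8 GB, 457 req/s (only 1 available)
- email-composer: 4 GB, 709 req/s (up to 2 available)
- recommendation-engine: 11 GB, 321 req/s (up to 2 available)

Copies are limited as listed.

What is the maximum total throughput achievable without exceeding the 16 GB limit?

2961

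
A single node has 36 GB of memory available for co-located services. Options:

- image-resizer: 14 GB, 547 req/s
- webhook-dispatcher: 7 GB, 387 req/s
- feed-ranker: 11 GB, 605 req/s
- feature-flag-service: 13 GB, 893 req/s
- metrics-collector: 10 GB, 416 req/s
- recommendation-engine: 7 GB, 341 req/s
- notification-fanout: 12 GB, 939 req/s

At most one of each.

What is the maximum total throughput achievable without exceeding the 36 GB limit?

Ranking by ratio (throughput/GB): notification-fanout 78.25, feature-flag-service 68.69, webhook-dispatcher 55.29, feed-ranker 55.00.
Filling by ratio: webhook-dispatcher + feature-flag-service + notification-fanout for 2219, with 4 GB left unused.
The 7 GB tied up in webhook-dispatcher is better spent on feed-ranker — total rises to 2437 (36 GB).
The closest alternative, feature-flag-service + metrics-collector + notification-fanout, reaches only 2248.

2437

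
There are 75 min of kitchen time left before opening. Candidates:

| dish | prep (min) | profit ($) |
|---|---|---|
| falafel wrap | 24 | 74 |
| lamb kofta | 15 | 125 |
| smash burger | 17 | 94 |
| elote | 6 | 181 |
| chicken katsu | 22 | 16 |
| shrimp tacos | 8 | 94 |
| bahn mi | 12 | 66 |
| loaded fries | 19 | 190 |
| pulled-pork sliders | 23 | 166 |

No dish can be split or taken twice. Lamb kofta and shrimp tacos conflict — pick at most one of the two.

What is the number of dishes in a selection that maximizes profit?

5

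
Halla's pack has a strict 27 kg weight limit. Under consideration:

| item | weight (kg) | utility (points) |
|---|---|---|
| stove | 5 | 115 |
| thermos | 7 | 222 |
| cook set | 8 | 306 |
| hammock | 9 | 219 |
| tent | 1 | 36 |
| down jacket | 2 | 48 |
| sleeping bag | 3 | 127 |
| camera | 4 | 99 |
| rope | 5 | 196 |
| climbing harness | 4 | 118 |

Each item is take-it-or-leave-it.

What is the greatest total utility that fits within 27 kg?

969

Ranking by ratio (utility/kg): sleeping bag 42.33, rope 39.20, cook set 38.25, tent 36.00.
Greedy by ratio would take thermos + cook set + tent + down jacket + sleeping bag + rope: 26 kg used, total 935.
Dropping tent and down jacket frees 3 kg; slotting in climbing harness (4 kg) lifts the total to 969 at 27 kg.
No other feasible combination exceeds 969.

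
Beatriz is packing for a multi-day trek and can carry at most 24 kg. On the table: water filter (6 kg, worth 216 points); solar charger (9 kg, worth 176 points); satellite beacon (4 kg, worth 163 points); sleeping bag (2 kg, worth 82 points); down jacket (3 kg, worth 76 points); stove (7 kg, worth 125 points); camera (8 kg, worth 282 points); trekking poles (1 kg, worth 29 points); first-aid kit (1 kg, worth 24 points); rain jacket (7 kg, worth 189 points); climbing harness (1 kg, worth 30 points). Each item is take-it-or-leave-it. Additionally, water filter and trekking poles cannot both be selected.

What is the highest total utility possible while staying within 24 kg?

849

Best packing: water filter + satellite beacon + sleeping bag + down jacket + camera + climbing harness — 24 kg, 849 total.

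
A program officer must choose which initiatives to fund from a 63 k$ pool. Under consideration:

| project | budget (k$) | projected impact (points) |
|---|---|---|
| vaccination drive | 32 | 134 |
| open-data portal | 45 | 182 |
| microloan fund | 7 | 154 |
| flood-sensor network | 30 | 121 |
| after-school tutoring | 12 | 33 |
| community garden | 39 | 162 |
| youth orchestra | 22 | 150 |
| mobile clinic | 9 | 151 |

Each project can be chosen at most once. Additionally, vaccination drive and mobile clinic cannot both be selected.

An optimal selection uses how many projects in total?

Best achievable projected impact is 488.
One optimal bundle: microloan fund + after-school tutoring + youth orchestra + mobile clinic (50 k$).
All optima have 4 projects.

4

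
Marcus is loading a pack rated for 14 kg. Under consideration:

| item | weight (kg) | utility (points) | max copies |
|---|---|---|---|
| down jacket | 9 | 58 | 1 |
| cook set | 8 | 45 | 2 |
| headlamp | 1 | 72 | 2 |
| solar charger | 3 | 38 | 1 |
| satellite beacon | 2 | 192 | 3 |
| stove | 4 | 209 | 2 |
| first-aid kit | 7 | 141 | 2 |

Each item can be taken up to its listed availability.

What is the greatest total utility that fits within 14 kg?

994

Density check — satellite beacon 96.00, headlamp 72.00, stove 52.25, first-aid kit 20.14 are the best per kg.
Greedy by ratio would take 2×headlamp + 3×satellite beacon + stove: 12 kg used, total 929.
Replace 2×headlamp with stove: the trade gains 65 net, giving 994 at 14 kg.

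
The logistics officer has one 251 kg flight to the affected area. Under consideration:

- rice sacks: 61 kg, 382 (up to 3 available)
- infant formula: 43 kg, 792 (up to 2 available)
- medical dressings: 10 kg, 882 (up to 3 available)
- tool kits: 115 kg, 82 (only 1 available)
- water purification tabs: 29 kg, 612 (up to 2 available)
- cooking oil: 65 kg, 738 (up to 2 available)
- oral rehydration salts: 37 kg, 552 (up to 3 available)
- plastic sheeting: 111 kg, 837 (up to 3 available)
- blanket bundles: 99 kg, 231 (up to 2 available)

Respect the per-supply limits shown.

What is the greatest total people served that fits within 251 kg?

The ratio ordering already packs tightly: 2×infant formula + 3×medical dressings + 2×water purification tabs + 2×oral rehydration salts, 248 kg, 6558.
Nothing else within 251 kg beats 6558.

6558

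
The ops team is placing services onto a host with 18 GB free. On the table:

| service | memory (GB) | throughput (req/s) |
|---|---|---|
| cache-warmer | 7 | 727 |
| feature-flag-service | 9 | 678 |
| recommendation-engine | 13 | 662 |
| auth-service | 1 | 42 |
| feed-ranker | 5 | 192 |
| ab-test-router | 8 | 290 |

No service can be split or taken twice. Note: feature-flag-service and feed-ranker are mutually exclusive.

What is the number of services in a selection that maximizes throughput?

3

Optimal total is 1447.
cache-warmer + feature-flag-service + auth-service hits 1447 at 17 GB.
All optima have 3 services.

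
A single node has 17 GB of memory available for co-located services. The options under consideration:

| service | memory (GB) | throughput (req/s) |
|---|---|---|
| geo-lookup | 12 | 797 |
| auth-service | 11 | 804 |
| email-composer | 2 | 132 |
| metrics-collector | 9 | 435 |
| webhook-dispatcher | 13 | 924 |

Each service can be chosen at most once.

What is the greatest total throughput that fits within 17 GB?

Ranking by ratio (throughput/GB): auth-service 73.09, webhook-dispatcher 71.08, geo-lookup 66.42.
The ratio heuristic lands on auth-service + email-composer (936) but leaves 4 GB idle.
The 11 GB tied up in auth-service is better spent on webhook-dispatcher — total rises to 1056 (15 GB).
The closest alternative, auth-service + email-composer, reaches only 936.

1056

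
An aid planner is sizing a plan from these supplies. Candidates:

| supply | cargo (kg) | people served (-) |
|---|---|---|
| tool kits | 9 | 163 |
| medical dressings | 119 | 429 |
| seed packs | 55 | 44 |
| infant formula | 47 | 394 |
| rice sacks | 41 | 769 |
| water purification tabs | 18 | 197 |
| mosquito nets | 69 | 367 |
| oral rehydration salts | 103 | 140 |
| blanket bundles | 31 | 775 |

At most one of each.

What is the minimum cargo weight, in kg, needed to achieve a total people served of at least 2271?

Look for the lowest-cargo combination reaching 2271.
Taking tool kits + infant formula + rice sacks + water purification tabs + blanket bundles gives 2298 (≥ 2271) for 146 kg.
Any bundle with less than 146 kg falls short of 2271.

146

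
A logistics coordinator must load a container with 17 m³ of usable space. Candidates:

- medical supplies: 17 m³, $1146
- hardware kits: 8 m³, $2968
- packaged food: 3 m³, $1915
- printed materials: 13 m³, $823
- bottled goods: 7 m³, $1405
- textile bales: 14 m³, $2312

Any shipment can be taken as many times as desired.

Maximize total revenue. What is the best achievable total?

9575

Taking 5×packaged food: 15 m³ used, 9575 in revenue.
Nothing else within 17 m³ beats 9575.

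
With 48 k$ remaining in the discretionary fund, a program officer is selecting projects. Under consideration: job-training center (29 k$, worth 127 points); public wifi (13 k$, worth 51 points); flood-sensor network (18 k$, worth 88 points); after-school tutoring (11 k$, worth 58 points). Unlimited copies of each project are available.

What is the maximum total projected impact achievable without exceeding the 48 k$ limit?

The ratio heuristic lands on 4×after-school tutoring (232) but leaves 4 k$ idle.
The 33 k$ tied up in 3×after-school tutoring is better spent on 2×flood-sensor network — total rises to 234 (47 k$).
Every other selection either busts 48 k$ or fails to beat 234.

234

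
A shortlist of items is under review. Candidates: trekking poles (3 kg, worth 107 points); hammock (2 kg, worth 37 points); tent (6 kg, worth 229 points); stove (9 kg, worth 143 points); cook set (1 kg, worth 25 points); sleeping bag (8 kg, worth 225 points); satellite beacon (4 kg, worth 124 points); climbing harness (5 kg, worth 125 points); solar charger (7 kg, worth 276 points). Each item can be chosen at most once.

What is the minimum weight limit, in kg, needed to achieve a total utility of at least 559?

16

Minimise kg subject to total utility ≥ 559.
trekking poles + tent + solar charger reaches 612 using 16 kg.
Below 16 kg the best achievable stays under 559.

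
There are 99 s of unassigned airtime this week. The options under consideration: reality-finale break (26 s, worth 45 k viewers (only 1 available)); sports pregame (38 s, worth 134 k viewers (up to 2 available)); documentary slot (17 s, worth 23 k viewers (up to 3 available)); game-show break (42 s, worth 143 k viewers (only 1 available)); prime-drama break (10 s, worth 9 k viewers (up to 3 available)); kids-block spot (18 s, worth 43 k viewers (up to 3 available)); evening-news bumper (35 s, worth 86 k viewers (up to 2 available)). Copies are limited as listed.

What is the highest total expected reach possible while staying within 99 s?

By expected reach per s: sports pregame 3.53, game-show break 3.40, evening-news bumper 2.46, kids-block spot 2.39 lead.
Greedy by ratio would take 2×sports pregame + kids-block spot: 94 s used, total 311.
Dropping sports pregame frees 38 s; slotting in game-show break (42 s) lifts the total to 320 at 98 s.

320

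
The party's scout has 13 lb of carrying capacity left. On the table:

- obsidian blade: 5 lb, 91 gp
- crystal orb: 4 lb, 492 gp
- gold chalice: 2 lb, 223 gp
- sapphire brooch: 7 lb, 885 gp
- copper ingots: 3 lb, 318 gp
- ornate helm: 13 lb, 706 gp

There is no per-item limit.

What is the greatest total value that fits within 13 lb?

1600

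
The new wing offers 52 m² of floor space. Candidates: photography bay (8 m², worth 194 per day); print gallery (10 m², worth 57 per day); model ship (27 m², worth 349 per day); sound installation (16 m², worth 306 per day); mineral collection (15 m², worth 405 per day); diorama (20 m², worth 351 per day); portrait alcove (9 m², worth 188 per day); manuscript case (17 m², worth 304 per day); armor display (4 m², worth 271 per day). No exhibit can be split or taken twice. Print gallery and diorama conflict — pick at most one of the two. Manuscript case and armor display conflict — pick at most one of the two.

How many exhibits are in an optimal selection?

5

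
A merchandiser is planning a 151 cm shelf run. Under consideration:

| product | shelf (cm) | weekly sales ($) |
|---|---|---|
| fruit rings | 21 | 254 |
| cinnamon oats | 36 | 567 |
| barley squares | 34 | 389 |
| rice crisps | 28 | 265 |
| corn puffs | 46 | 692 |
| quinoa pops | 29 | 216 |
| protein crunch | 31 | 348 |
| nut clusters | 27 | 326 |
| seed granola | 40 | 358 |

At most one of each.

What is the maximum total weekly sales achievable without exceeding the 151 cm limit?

Ranking by ratio (weekly sales/cm): cinnamon oats 15.75, corn puffs 15.04, fruit rings 12.10, nut clusters 12.07.
Greedy by ratio would take fruit rings + cinnamon oats + corn puffs + nut clusters: 130 cm used, total 1839.
Replace fruit rings and nut clusters with barley squares + protein crunch: the trade gains 157 net, giving 1996 at 147 cm.

1996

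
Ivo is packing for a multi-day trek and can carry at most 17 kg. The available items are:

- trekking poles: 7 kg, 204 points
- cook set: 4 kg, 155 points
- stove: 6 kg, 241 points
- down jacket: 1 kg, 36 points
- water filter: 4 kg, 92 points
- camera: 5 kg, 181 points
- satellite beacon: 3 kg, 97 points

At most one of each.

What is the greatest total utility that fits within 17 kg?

613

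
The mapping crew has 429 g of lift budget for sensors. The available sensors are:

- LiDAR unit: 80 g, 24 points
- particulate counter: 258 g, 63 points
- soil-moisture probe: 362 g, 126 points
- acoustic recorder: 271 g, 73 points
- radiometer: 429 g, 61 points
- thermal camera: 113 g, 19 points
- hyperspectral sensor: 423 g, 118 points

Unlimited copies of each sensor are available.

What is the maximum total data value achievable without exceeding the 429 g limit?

126

Best packing: soil-moisture probe — 362 g, 126 total.
That's the maximum — no swap from here does better than 126.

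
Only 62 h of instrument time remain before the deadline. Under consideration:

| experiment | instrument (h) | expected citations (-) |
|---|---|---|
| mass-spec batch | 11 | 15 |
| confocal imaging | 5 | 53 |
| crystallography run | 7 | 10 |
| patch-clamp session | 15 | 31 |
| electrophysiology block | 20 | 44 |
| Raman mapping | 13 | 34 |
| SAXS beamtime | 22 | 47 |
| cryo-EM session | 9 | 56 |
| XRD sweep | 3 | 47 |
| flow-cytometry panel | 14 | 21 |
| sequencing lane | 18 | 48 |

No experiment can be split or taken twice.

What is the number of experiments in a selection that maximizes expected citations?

6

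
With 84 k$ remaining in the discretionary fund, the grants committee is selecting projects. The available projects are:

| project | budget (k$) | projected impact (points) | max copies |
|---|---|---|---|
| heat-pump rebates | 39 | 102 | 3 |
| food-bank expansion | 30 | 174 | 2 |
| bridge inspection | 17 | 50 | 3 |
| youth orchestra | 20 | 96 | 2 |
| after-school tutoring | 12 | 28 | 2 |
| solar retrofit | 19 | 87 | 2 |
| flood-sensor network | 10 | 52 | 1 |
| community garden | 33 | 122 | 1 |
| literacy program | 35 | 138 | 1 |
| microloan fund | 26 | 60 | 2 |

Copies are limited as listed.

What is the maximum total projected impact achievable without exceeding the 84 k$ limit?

444

Greedy by ratio would take 2×food-bank expansion + after-school tutoring + flood-sensor network: 82 k$ used, total 428.
Replace after-school tutoring and flood-sensor network with youth orchestra: the trade gains 16 net, giving 444 at 80 k$.
No other feasible combination exceeds 444.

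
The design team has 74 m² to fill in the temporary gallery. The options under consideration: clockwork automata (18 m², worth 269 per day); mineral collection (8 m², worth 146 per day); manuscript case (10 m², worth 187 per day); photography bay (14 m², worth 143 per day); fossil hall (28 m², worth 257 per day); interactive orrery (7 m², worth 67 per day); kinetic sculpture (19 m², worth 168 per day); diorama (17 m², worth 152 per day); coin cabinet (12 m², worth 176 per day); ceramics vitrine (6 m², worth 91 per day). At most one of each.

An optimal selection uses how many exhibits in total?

6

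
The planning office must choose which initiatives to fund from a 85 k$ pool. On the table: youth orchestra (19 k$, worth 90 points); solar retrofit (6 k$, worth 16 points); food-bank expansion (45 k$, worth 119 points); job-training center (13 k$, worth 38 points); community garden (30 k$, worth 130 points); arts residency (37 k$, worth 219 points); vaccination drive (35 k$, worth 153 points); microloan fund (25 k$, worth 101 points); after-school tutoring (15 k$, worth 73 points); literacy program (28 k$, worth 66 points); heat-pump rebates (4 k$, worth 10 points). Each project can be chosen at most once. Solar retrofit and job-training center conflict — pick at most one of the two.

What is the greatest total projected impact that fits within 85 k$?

422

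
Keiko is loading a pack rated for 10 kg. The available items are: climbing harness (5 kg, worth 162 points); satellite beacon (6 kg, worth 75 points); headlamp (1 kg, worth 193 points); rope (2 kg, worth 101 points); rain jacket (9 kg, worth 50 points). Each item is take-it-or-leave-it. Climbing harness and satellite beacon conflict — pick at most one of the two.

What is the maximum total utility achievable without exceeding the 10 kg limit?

456

Ranking by ratio (utility/kg): headlamp 193.00, rope 50.50, climbing harness 32.40, satellite beacon 12.50.
Taking climbing harness + headlamp + rope: 8 kg used, 456 in utility.
The closest alternative, satellite beacon + headlamp + rope, reaches only 369.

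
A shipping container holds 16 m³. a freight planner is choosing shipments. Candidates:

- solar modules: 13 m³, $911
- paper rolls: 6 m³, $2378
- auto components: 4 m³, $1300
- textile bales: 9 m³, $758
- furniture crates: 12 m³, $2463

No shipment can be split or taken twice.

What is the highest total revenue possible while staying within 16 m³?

3763

The ratio heuristic lands on paper rolls + auto components (3678) but leaves 6 m³ idle.
The 6 m³ tied up in paper rolls is better spent on furniture crates — total rises to 3763 (16 m³).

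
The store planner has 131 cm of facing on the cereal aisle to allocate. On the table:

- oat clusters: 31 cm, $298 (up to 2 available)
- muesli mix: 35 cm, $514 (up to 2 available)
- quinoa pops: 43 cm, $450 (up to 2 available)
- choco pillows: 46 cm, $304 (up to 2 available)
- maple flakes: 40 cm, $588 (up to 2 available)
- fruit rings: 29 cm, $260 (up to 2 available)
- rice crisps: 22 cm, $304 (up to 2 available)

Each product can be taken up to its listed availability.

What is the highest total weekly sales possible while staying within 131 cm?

1784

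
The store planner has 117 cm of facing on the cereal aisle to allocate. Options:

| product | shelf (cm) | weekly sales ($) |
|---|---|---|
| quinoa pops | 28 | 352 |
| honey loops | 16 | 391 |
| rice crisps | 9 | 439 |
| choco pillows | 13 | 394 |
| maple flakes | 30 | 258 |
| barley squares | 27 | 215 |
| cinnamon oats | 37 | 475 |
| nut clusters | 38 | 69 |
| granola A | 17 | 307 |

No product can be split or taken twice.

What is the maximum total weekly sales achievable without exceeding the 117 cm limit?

2141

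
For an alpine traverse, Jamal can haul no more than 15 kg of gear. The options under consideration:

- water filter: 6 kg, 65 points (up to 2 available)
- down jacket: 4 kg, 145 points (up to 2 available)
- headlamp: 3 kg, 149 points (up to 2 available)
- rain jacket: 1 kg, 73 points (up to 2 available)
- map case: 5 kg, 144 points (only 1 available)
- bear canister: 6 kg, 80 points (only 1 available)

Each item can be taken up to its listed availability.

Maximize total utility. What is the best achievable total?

Ranking by ratio (utility/kg): rain jacket 73.00, headlamp 49.67, down jacket 36.25, map case 28.80.
Greedy by ratio would take down jacket + 2×headlamp + 2×rain jacket: 12 kg used, total 589.
Dropping rain jacket frees 1 kg; slotting in down jacket (4 kg) lifts the total to 661 at 15 kg.
No other feasible combination exceeds 661.

661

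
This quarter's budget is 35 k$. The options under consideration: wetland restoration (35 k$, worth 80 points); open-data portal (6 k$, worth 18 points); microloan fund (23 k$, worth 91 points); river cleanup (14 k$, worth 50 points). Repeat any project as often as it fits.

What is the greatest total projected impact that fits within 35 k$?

127

2×open-data portal + microloan fund uses 35 of the 35 k$ and totals 127.
Nothing else within 35 k$ beats 127.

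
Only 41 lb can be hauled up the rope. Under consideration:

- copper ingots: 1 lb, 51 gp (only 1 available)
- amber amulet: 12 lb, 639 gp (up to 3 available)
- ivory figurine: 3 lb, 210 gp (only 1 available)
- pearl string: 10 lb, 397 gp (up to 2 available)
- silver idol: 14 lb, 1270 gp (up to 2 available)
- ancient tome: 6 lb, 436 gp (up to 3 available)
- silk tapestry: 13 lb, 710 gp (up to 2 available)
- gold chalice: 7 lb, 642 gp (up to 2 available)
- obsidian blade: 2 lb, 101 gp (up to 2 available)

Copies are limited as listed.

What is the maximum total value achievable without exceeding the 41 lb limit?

A density-first pass picks copper ingots + silver idol + 2×ancient tome + 2×gold chalice — 3477 at 41 lb.
Dropping copper ingots and ancient tome and gold chalice frees 14 lb; slotting in silver idol (14 lb) lifts the total to 3618 at 41 lb.

3618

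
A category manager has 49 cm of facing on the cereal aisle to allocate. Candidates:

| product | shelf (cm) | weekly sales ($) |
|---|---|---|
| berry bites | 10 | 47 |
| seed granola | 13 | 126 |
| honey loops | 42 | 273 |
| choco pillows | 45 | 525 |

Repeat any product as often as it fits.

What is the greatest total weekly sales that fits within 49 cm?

Taking choco pillows: 45 cm used, 525 in weekly sales.

525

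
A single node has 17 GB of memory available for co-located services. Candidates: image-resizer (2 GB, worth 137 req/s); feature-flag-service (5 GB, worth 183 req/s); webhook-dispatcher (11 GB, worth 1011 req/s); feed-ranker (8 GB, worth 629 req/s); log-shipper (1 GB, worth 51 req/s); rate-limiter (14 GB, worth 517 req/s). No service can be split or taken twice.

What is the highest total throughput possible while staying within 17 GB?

1245

A density-first pass picks image-resizer + webhook-dispatcher + log-shipper — 1199 at 14 GB.
Replace image-resizer with feature-flag-service: the trade gains 46 net, giving 1245 at 17 GB.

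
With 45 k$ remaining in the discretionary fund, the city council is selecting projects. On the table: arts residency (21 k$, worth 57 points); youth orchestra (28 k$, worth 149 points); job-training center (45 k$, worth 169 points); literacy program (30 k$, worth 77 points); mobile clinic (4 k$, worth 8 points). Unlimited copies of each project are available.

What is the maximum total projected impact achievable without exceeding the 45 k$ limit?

181

Taking youth orchestra + 4×mobile clinic: 44 k$ used, 181 in projected impact.
Nothing else within 45 k$ beats 181.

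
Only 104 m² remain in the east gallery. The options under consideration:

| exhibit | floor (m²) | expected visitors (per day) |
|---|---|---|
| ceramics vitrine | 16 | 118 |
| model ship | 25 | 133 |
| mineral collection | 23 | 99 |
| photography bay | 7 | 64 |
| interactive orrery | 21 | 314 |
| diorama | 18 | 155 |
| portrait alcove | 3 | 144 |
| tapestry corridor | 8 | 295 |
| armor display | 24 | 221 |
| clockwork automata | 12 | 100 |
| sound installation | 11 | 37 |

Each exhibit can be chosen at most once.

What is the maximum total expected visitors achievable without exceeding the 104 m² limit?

1347

A density-first pass picks photography bay + interactive orrery + diorama + portrait alcove + tapestry corridor + armor display + clockwork automata + sound installation — 1330 at 104 m².
Dropping photography bay and sound installation frees 18 m²; slotting in ceramics vitrine (16 m²) lifts the total to 1347 at 102 m².
Every other selection either busts 104 m² or fails to beat 1347.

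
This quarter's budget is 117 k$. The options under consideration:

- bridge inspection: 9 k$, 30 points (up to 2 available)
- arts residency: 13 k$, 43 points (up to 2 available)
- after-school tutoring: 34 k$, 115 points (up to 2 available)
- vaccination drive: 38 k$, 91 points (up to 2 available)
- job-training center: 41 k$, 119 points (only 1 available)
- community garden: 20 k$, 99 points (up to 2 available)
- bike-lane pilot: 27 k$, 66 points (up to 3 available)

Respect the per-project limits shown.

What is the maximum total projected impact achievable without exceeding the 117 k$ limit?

458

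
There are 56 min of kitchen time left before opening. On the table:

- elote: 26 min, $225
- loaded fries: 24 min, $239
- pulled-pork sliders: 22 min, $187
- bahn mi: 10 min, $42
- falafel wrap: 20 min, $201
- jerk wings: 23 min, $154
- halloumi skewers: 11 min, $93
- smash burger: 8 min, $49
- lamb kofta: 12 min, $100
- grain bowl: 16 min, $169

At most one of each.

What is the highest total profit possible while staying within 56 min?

By profit per min: grain bowl 10.56, falafel wrap 10.05, loaded fries 9.96 lead.
A density-first pass picks falafel wrap + halloumi skewers + smash burger + grain bowl — 512 at 55 min.
But loaded fries + falafel wrap + lamb kofta fits in 56 min and reaches 540.
That's the maximum — no swap from here does better than 540.

540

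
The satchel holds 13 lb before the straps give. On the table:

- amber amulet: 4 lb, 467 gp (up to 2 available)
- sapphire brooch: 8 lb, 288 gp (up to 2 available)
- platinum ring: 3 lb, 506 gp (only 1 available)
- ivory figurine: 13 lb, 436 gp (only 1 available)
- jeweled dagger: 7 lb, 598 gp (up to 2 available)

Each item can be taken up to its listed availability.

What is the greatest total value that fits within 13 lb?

1440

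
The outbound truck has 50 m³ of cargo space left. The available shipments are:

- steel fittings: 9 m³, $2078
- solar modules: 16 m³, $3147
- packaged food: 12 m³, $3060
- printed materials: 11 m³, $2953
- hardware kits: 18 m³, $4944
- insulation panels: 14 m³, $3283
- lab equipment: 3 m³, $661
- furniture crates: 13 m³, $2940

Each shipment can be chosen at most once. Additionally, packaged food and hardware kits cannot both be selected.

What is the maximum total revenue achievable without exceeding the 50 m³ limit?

12236

Taking packaged food + printed materials + insulation panels + furniture crates: 50 m³ used, 12236 in revenue.
Every other selection either busts 50 m³ or breaks a pairing rule or fails to beat 12236.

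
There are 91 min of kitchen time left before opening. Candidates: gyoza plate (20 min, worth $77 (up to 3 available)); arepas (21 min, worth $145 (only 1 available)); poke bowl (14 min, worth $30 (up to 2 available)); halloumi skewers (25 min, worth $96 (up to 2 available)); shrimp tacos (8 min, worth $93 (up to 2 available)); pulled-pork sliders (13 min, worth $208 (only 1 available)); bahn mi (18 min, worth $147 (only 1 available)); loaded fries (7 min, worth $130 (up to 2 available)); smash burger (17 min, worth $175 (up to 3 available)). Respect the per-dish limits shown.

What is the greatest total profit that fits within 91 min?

Taking the top-ratio dishes first gives poke bowl + 2×shrimp tacos + pulled-pork sliders + 2×loaded fries + 2×smash burger for 1034 (91 min).
Dropping poke bowl and shrimp tacos frees 22 min; slotting in smash burger (17 min) lifts the total to 1086 at 86 min.

1086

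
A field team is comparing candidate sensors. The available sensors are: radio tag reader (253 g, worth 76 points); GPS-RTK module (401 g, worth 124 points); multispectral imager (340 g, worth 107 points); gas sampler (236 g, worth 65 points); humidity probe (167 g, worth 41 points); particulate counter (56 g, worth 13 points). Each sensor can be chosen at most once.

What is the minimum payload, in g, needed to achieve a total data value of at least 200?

Need the lightest bundle worth ≥ 200.
radio tag reader + GPS-RTK module reaches 200 using 654 g.
Any bundle with less than 654 g falls short of 200.

654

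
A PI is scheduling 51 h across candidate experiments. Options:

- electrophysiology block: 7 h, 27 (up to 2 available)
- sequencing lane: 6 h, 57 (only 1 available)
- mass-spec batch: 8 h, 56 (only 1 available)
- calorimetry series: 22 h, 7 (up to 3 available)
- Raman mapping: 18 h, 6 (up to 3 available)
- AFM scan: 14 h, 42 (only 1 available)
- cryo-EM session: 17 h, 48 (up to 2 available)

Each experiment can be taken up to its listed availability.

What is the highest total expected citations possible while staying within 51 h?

215

Filling by ratio: 2×electrophysiology block + sequencing lane + mass-spec batch + AFM scan for 209, with 9 h left unused.
Replace AFM scan with cryo-EM session: the trade gains 6 net, giving 215 at 45 h.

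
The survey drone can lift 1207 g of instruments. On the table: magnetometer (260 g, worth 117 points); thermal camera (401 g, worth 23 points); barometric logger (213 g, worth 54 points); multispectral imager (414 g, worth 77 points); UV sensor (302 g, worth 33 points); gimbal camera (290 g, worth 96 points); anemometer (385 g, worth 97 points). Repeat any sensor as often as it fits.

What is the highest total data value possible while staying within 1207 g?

The ratio ordering already packs tightly: 4×magnetometer, 1040 g, 468.

468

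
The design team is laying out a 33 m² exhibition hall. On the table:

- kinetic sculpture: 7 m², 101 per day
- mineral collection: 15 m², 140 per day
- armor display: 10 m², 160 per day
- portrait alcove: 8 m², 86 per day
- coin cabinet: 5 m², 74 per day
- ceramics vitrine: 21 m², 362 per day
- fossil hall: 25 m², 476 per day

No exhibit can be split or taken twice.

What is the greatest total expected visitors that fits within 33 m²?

Filling by ratio: coin cabinet + fossil hall for 550, with 3 m² left unused.
The 5 m² tied up in coin cabinet is better spent on kinetic sculpture — total rises to 577 (32 m²).
Runner-up portrait alcove + fossil hall tops out at 562.

577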